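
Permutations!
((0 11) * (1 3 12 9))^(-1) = ((0 11)(1 3 12 9))^(-1) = (0 11)(1 9 12 3)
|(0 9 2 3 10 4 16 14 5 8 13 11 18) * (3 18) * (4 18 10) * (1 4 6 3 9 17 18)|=66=|(0 17 18)(1 4 16 14 5 8 13 11 9 2 10)(3 6)|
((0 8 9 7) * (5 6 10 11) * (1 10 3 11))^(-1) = ((0 8 9 7)(1 10)(3 11 5 6))^(-1) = (0 7 9 8)(1 10)(3 6 5 11)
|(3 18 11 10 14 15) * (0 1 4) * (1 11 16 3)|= |(0 11 10 14 15 1 4)(3 18 16)|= 21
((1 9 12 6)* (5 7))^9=((1 9 12 6)(5 7))^9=(1 9 12 6)(5 7)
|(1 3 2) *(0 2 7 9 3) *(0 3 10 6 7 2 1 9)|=8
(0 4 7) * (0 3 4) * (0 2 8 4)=[2, 1, 8, 0, 7, 5, 6, 3, 4]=(0 2 8 4 7 3)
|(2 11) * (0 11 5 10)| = |(0 11 2 5 10)| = 5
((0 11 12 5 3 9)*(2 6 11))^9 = (0 2 6 11 12 5 3 9)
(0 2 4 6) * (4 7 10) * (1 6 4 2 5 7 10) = (0 5 7 1 6)(2 10) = [5, 6, 10, 3, 4, 7, 0, 1, 8, 9, 2]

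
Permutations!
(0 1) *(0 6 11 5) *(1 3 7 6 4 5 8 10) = (0 3 7 6 11 8 10 1 4 5) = [3, 4, 2, 7, 5, 0, 11, 6, 10, 9, 1, 8]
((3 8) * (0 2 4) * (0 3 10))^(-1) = ((0 2 4 3 8 10))^(-1) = (0 10 8 3 4 2)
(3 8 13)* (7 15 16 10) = (3 8 13)(7 15 16 10) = [0, 1, 2, 8, 4, 5, 6, 15, 13, 9, 7, 11, 12, 3, 14, 16, 10]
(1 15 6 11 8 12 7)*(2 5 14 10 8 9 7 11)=(1 15 6 2 5 14 10 8 12 11 9 7)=[0, 15, 5, 3, 4, 14, 2, 1, 12, 7, 8, 9, 11, 13, 10, 6]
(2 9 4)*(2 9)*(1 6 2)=(1 6 2)(4 9)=[0, 6, 1, 3, 9, 5, 2, 7, 8, 4]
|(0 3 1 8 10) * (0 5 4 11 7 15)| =|(0 3 1 8 10 5 4 11 7 15)| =10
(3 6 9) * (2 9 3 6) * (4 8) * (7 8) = [0, 1, 9, 2, 7, 5, 3, 8, 4, 6] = (2 9 6 3)(4 7 8)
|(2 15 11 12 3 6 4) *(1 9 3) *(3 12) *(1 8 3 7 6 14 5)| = |(1 9 12 8 3 14 5)(2 15 11 7 6 4)| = 42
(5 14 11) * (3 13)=(3 13)(5 14 11)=[0, 1, 2, 13, 4, 14, 6, 7, 8, 9, 10, 5, 12, 3, 11]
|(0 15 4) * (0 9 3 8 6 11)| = 8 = |(0 15 4 9 3 8 6 11)|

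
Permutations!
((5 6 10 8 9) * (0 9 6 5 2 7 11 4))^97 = ((0 9 2 7 11 4)(6 10 8))^97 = (0 9 2 7 11 4)(6 10 8)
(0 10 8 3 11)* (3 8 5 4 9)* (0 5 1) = (0 10 1)(3 11 5 4 9) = [10, 0, 2, 11, 9, 4, 6, 7, 8, 3, 1, 5]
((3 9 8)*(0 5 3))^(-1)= ((0 5 3 9 8))^(-1)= (0 8 9 3 5)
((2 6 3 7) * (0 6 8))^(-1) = (0 8 2 7 3 6)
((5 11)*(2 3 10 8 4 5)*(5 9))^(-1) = (2 11 5 9 4 8 10 3)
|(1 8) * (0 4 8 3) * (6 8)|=|(0 4 6 8 1 3)|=6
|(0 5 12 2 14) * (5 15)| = 6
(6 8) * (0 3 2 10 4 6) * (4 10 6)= (10)(0 3 2 6 8)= [3, 1, 6, 2, 4, 5, 8, 7, 0, 9, 10]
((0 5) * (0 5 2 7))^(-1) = (0 7 2)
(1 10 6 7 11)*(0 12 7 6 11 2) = (0 12 7 2)(1 10 11) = [12, 10, 0, 3, 4, 5, 6, 2, 8, 9, 11, 1, 7]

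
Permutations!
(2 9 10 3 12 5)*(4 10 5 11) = [0, 1, 9, 12, 10, 2, 6, 7, 8, 5, 3, 4, 11] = (2 9 5)(3 12 11 4 10)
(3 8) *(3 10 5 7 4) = (3 8 10 5 7 4) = [0, 1, 2, 8, 3, 7, 6, 4, 10, 9, 5]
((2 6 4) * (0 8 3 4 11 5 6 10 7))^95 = ((0 8 3 4 2 10 7)(5 6 11))^95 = (0 2 8 10 3 7 4)(5 11 6)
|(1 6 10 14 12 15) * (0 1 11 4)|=9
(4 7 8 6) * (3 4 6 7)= (3 4)(7 8)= [0, 1, 2, 4, 3, 5, 6, 8, 7]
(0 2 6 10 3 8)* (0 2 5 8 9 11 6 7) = (0 5 8 2 7)(3 9 11 6 10) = [5, 1, 7, 9, 4, 8, 10, 0, 2, 11, 3, 6]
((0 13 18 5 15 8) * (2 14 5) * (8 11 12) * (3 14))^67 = (0 13 18 2 3 14 5 15 11 12 8)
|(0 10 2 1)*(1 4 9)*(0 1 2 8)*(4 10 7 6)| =|(0 7 6 4 9 2 10 8)| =8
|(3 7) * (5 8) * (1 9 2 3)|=10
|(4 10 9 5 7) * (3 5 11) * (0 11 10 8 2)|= 8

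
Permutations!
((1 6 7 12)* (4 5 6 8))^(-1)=((1 8 4 5 6 7 12))^(-1)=(1 12 7 6 5 4 8)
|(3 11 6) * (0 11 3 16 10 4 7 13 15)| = 9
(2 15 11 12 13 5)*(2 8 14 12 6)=[0, 1, 15, 3, 4, 8, 2, 7, 14, 9, 10, 6, 13, 5, 12, 11]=(2 15 11 6)(5 8 14 12 13)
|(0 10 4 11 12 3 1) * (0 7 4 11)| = |(0 10 11 12 3 1 7 4)| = 8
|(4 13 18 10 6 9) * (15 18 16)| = |(4 13 16 15 18 10 6 9)| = 8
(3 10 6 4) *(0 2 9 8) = (0 2 9 8)(3 10 6 4) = [2, 1, 9, 10, 3, 5, 4, 7, 0, 8, 6]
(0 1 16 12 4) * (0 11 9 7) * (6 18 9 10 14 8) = (0 1 16 12 4 11 10 14 8 6 18 9 7) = [1, 16, 2, 3, 11, 5, 18, 0, 6, 7, 14, 10, 4, 13, 8, 15, 12, 17, 9]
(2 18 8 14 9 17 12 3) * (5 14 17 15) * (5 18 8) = [0, 1, 8, 2, 4, 14, 6, 7, 17, 15, 10, 11, 3, 13, 9, 18, 16, 12, 5] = (2 8 17 12 3)(5 14 9 15 18)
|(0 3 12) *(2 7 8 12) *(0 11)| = |(0 3 2 7 8 12 11)| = 7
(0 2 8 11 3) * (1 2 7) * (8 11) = (0 7 1 2 11 3) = [7, 2, 11, 0, 4, 5, 6, 1, 8, 9, 10, 3]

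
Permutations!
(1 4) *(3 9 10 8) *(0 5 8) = (0 5 8 3 9 10)(1 4) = [5, 4, 2, 9, 1, 8, 6, 7, 3, 10, 0]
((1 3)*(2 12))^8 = (12)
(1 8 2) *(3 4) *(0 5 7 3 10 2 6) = (0 5 7 3 4 10 2 1 8 6) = [5, 8, 1, 4, 10, 7, 0, 3, 6, 9, 2]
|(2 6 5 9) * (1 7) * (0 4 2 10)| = 14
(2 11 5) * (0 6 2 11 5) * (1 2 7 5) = (0 6 7 5 11)(1 2) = [6, 2, 1, 3, 4, 11, 7, 5, 8, 9, 10, 0]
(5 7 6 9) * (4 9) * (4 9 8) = (4 8)(5 7 6 9) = [0, 1, 2, 3, 8, 7, 9, 6, 4, 5]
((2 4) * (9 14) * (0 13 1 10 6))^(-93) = (0 1 6 13 10)(2 4)(9 14)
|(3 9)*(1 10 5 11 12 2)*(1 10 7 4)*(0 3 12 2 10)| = |(0 3 9 12 10 5 11 2)(1 7 4)| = 24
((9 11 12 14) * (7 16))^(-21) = ((7 16)(9 11 12 14))^(-21) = (7 16)(9 14 12 11)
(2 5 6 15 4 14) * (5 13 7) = (2 13 7 5 6 15 4 14) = [0, 1, 13, 3, 14, 6, 15, 5, 8, 9, 10, 11, 12, 7, 2, 4]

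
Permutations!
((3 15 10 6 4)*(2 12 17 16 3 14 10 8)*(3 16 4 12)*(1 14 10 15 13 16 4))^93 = (1 15 2 13 4 6 17 14 8 3 16 10 12)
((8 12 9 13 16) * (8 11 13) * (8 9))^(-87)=(16)(8 12)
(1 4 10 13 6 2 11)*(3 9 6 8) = (1 4 10 13 8 3 9 6 2 11) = [0, 4, 11, 9, 10, 5, 2, 7, 3, 6, 13, 1, 12, 8]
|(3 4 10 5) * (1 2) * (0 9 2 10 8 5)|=|(0 9 2 1 10)(3 4 8 5)|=20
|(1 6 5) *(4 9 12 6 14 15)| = 8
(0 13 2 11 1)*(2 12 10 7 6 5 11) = [13, 0, 2, 3, 4, 11, 5, 6, 8, 9, 7, 1, 10, 12] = (0 13 12 10 7 6 5 11 1)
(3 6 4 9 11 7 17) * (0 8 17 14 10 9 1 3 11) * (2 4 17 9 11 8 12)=[12, 3, 4, 6, 1, 5, 17, 14, 9, 0, 11, 7, 2, 13, 10, 15, 16, 8]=(0 12 2 4 1 3 6 17 8 9)(7 14 10 11)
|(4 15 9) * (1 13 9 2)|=6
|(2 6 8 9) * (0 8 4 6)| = |(0 8 9 2)(4 6)| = 4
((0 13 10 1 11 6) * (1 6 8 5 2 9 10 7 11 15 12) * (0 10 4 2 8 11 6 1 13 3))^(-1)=((0 3)(1 15 12 13 7 6 10)(2 9 4)(5 8))^(-1)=(0 3)(1 10 6 7 13 12 15)(2 4 9)(5 8)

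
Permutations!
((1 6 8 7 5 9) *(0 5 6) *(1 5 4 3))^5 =((0 4 3 1)(5 9)(6 8 7))^5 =(0 4 3 1)(5 9)(6 7 8)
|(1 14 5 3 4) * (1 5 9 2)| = |(1 14 9 2)(3 4 5)| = 12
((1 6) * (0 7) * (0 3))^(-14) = ((0 7 3)(1 6))^(-14) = (0 7 3)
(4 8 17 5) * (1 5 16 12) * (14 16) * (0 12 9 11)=[12, 5, 2, 3, 8, 4, 6, 7, 17, 11, 10, 0, 1, 13, 16, 15, 9, 14]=(0 12 1 5 4 8 17 14 16 9 11)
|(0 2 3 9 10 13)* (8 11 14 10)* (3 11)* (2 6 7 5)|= 9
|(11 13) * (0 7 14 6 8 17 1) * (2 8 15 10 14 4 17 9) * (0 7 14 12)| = |(0 14 6 15 10 12)(1 7 4 17)(2 8 9)(11 13)| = 12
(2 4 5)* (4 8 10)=(2 8 10 4 5)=[0, 1, 8, 3, 5, 2, 6, 7, 10, 9, 4]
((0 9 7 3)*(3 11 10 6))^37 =((0 9 7 11 10 6 3))^37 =(0 7 10 3 9 11 6)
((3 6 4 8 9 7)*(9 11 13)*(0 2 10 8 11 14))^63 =(0 8 2 14 10)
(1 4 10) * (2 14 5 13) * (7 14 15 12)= (1 4 10)(2 15 12 7 14 5 13)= [0, 4, 15, 3, 10, 13, 6, 14, 8, 9, 1, 11, 7, 2, 5, 12]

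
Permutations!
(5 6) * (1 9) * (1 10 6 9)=(5 9 10 6)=[0, 1, 2, 3, 4, 9, 5, 7, 8, 10, 6]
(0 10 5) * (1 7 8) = (0 10 5)(1 7 8) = [10, 7, 2, 3, 4, 0, 6, 8, 1, 9, 5]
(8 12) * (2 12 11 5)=(2 12 8 11 5)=[0, 1, 12, 3, 4, 2, 6, 7, 11, 9, 10, 5, 8]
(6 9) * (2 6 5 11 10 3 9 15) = (2 6 15)(3 9 5 11 10) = [0, 1, 6, 9, 4, 11, 15, 7, 8, 5, 3, 10, 12, 13, 14, 2]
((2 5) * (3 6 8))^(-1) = ((2 5)(3 6 8))^(-1) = (2 5)(3 8 6)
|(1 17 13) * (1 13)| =2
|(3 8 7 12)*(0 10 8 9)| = 7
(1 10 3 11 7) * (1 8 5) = [0, 10, 2, 11, 4, 1, 6, 8, 5, 9, 3, 7] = (1 10 3 11 7 8 5)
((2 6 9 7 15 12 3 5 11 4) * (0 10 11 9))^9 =(0 4)(2 10)(3 7)(5 15)(6 11)(9 12)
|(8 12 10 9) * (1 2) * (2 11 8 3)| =|(1 11 8 12 10 9 3 2)| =8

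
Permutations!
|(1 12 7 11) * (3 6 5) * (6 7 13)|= |(1 12 13 6 5 3 7 11)|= 8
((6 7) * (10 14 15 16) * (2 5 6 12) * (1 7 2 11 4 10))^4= ((1 7 12 11 4 10 14 15 16)(2 5 6))^4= (1 4 16 11 15 12 14 7 10)(2 5 6)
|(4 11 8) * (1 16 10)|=3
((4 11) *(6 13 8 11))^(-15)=((4 6 13 8 11))^(-15)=(13)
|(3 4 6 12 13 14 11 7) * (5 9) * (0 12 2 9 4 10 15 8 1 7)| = 30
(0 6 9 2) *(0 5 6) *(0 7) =(0 7)(2 5 6 9) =[7, 1, 5, 3, 4, 6, 9, 0, 8, 2]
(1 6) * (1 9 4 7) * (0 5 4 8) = (0 5 4 7 1 6 9 8) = [5, 6, 2, 3, 7, 4, 9, 1, 0, 8]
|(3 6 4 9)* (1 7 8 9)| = |(1 7 8 9 3 6 4)| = 7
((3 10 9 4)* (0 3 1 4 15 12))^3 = (0 9)(1 4)(3 15)(10 12)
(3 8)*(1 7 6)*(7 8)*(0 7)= (0 7 6 1 8 3)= [7, 8, 2, 0, 4, 5, 1, 6, 3]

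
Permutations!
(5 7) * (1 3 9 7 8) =(1 3 9 7 5 8) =[0, 3, 2, 9, 4, 8, 6, 5, 1, 7]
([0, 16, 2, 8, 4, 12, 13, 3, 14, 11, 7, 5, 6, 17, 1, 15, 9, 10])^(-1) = [0, 14, 2, 7, 4, 11, 12, 10, 3, 16, 17, 9, 5, 6, 8, 15, 1, 13]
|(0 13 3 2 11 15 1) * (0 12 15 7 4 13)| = |(1 12 15)(2 11 7 4 13 3)| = 6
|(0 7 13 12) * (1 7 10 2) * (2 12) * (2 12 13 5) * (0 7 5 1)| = |(0 10 13 12 7 1 5 2)| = 8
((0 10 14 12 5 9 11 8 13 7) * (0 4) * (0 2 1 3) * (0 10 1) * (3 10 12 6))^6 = ((0 1 10 14 6 3 12 5 9 11 8 13 7 4 2))^6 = (0 12 7 14 11)(1 5 4 6 8)(2 3 13 10 9)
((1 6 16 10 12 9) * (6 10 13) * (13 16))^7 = (16)(1 9 12 10)(6 13) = ((16)(1 10 12 9)(6 13))^7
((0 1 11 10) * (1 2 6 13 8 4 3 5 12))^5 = ((0 2 6 13 8 4 3 5 12 1 11 10))^5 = (0 4 11 13 12 2 3 10 8 1 6 5)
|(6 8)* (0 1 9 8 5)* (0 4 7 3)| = 9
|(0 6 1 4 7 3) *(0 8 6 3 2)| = 8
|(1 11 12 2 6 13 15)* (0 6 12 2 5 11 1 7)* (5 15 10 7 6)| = |(0 5 11 2 12 15 6 13 10 7)| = 10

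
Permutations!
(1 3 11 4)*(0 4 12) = (0 4 1 3 11 12) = [4, 3, 2, 11, 1, 5, 6, 7, 8, 9, 10, 12, 0]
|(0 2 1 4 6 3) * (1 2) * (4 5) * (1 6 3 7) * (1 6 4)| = |(0 4 3)(1 5)(6 7)| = 6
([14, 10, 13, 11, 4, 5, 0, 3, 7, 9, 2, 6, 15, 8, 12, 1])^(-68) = [3, 14, 15, 13, 4, 5, 7, 2, 10, 9, 12, 8, 6, 1, 11, 0]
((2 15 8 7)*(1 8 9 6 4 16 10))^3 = ((1 8 7 2 15 9 6 4 16 10))^3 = (1 2 6 10 7 9 16 8 15 4)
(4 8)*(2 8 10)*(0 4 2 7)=[4, 1, 8, 3, 10, 5, 6, 0, 2, 9, 7]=(0 4 10 7)(2 8)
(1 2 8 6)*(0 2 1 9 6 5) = [2, 1, 8, 3, 4, 0, 9, 7, 5, 6] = (0 2 8 5)(6 9)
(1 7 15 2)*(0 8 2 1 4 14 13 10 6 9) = [8, 7, 4, 3, 14, 5, 9, 15, 2, 0, 6, 11, 12, 10, 13, 1] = (0 8 2 4 14 13 10 6 9)(1 7 15)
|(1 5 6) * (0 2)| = 6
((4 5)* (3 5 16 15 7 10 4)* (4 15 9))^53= (3 5)(4 9 16)(7 15 10)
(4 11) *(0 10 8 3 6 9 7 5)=(0 10 8 3 6 9 7 5)(4 11)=[10, 1, 2, 6, 11, 0, 9, 5, 3, 7, 8, 4]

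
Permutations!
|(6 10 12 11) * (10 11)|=2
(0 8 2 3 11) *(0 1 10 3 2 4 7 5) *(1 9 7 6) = (0 8 4 6 1 10 3 11 9 7 5) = [8, 10, 2, 11, 6, 0, 1, 5, 4, 7, 3, 9]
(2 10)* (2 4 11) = (2 10 4 11) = [0, 1, 10, 3, 11, 5, 6, 7, 8, 9, 4, 2]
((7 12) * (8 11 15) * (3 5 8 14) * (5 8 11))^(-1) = ((3 8 5 11 15 14)(7 12))^(-1) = (3 14 15 11 5 8)(7 12)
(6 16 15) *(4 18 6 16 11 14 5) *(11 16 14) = (4 18 6 16 15 14 5) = [0, 1, 2, 3, 18, 4, 16, 7, 8, 9, 10, 11, 12, 13, 5, 14, 15, 17, 6]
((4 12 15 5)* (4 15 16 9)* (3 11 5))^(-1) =(3 15 5 11)(4 9 16 12)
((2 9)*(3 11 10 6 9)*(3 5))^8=(2 5 3 11 10 6 9)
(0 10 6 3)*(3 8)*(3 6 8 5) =(0 10 8 6 5 3) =[10, 1, 2, 0, 4, 3, 5, 7, 6, 9, 8]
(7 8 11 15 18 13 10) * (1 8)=(1 8 11 15 18 13 10 7)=[0, 8, 2, 3, 4, 5, 6, 1, 11, 9, 7, 15, 12, 10, 14, 18, 16, 17, 13]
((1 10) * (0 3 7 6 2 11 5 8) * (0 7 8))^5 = ((0 3 8 7 6 2 11 5)(1 10))^5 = (0 2 8 5 6 3 11 7)(1 10)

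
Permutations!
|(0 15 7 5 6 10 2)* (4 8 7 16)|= 10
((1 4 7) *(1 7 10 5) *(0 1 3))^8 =((0 1 4 10 5 3))^8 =(0 4 5)(1 10 3)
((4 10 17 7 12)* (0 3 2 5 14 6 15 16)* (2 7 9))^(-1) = (0 16 15 6 14 5 2 9 17 10 4 12 7 3)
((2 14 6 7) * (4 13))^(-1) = ((2 14 6 7)(4 13))^(-1) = (2 7 6 14)(4 13)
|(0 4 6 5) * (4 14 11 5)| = 4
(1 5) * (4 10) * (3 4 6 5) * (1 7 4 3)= [0, 1, 2, 3, 10, 7, 5, 4, 8, 9, 6]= (4 10 6 5 7)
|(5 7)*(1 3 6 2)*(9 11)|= |(1 3 6 2)(5 7)(9 11)|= 4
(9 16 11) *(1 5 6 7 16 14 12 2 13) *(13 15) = (1 5 6 7 16 11 9 14 12 2 15 13) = [0, 5, 15, 3, 4, 6, 7, 16, 8, 14, 10, 9, 2, 1, 12, 13, 11]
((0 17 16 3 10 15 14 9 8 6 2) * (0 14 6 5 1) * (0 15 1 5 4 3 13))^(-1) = ((0 17 16 13)(1 15 6 2 14 9 8 4 3 10))^(-1) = (0 13 16 17)(1 10 3 4 8 9 14 2 6 15)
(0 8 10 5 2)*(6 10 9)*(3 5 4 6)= [8, 1, 0, 5, 6, 2, 10, 7, 9, 3, 4]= (0 8 9 3 5 2)(4 6 10)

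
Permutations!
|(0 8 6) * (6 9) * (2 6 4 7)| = |(0 8 9 4 7 2 6)| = 7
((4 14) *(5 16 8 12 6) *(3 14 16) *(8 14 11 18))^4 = (3 12 11 6 18 5 8)(4 16 14)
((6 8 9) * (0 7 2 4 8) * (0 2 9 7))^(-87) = (2 7)(4 9)(6 8)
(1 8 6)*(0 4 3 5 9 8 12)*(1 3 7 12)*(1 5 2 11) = [4, 5, 11, 2, 7, 9, 3, 12, 6, 8, 10, 1, 0] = (0 4 7 12)(1 5 9 8 6 3 2 11)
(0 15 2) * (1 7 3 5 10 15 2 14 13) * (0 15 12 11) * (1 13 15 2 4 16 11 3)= (0 4 16 11)(1 7)(3 5 10 12)(14 15)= [4, 7, 2, 5, 16, 10, 6, 1, 8, 9, 12, 0, 3, 13, 15, 14, 11]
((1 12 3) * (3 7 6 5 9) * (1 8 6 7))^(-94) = ((1 12)(3 8 6 5 9))^(-94) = (12)(3 8 6 5 9)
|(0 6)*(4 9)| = 2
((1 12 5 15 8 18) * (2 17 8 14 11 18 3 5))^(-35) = ((1 12 2 17 8 3 5 15 14 11 18))^(-35) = (1 11 15 3 17 12 18 14 5 8 2)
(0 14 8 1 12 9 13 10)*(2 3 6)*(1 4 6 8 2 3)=(0 14 2 1 12 9 13 10)(3 8 4 6)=[14, 12, 1, 8, 6, 5, 3, 7, 4, 13, 0, 11, 9, 10, 2]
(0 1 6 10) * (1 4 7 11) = (0 4 7 11 1 6 10) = [4, 6, 2, 3, 7, 5, 10, 11, 8, 9, 0, 1]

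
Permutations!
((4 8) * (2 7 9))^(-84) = (9)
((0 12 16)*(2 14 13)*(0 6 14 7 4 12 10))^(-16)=(16)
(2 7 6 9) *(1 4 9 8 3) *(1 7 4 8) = (1 8 3 7 6)(2 4 9) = [0, 8, 4, 7, 9, 5, 1, 6, 3, 2]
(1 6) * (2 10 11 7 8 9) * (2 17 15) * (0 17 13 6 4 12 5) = (0 17 15 2 10 11 7 8 9 13 6 1 4 12 5) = [17, 4, 10, 3, 12, 0, 1, 8, 9, 13, 11, 7, 5, 6, 14, 2, 16, 15]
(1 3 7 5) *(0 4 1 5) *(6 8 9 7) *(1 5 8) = (0 4 5 8 9 7)(1 3 6) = [4, 3, 2, 6, 5, 8, 1, 0, 9, 7]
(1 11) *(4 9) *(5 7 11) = (1 5 7 11)(4 9) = [0, 5, 2, 3, 9, 7, 6, 11, 8, 4, 10, 1]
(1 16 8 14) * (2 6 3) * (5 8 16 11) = (16)(1 11 5 8 14)(2 6 3) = [0, 11, 6, 2, 4, 8, 3, 7, 14, 9, 10, 5, 12, 13, 1, 15, 16]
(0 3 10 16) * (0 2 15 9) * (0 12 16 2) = [3, 1, 15, 10, 4, 5, 6, 7, 8, 12, 2, 11, 16, 13, 14, 9, 0] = (0 3 10 2 15 9 12 16)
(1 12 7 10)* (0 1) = (0 1 12 7 10) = [1, 12, 2, 3, 4, 5, 6, 10, 8, 9, 0, 11, 7]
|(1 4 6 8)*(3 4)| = 5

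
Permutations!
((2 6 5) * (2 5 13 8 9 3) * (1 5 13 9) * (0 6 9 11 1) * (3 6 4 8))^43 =(0 4 8)(1 3 6 5 2 11 13 9)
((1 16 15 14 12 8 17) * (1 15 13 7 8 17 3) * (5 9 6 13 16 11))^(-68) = ((1 11 5 9 6 13 7 8 3)(12 17 15 14))^(-68) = (17)(1 6 3 9 8 5 7 11 13)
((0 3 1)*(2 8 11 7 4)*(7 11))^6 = (11)(2 7)(4 8)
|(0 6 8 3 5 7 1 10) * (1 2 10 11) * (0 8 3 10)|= |(0 6 3 5 7 2)(1 11)(8 10)|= 6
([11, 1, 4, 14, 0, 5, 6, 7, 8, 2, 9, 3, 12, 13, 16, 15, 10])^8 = [4, 1, 9, 11, 2, 5, 6, 7, 8, 10, 16, 0, 12, 13, 3, 15, 14]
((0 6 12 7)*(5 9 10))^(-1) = ((0 6 12 7)(5 9 10))^(-1) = (0 7 12 6)(5 10 9)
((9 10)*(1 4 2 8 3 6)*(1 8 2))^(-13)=(1 4)(3 8 6)(9 10)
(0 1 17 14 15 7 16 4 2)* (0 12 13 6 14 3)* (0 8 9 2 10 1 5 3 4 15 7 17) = (0 5 3 8 9 2 12 13 6 14 7 16 15 17 4 10 1) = [5, 0, 12, 8, 10, 3, 14, 16, 9, 2, 1, 11, 13, 6, 7, 17, 15, 4]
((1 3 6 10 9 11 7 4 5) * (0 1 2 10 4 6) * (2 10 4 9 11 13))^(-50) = ((0 1 3)(2 4 5 10 11 7 6 9 13))^(-50) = (0 1 3)(2 11 13 10 9 5 6 4 7)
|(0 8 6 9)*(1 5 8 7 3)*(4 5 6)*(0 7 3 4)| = |(0 3 1 6 9 7 4 5 8)| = 9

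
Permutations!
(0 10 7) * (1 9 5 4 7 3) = (0 10 3 1 9 5 4 7) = [10, 9, 2, 1, 7, 4, 6, 0, 8, 5, 3]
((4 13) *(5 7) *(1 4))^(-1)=(1 13 4)(5 7)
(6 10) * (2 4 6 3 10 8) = [0, 1, 4, 10, 6, 5, 8, 7, 2, 9, 3] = (2 4 6 8)(3 10)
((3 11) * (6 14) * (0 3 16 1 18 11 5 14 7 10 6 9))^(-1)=((0 3 5 14 9)(1 18 11 16)(6 7 10))^(-1)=(0 9 14 5 3)(1 16 11 18)(6 10 7)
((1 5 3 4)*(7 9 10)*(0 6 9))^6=((0 6 9 10 7)(1 5 3 4))^6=(0 6 9 10 7)(1 3)(4 5)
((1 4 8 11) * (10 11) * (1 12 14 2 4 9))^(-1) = (1 9)(2 14 12 11 10 8 4)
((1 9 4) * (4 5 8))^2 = ((1 9 5 8 4))^2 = (1 5 4 9 8)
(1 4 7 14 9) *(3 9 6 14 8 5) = (1 4 7 8 5 3 9)(6 14) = [0, 4, 2, 9, 7, 3, 14, 8, 5, 1, 10, 11, 12, 13, 6]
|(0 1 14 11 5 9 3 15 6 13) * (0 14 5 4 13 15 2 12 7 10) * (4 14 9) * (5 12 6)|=40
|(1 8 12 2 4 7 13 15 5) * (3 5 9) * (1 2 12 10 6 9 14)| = 13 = |(1 8 10 6 9 3 5 2 4 7 13 15 14)|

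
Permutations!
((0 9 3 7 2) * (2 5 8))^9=((0 9 3 7 5 8 2))^9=(0 3 5 2 9 7 8)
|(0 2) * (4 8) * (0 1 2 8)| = |(0 8 4)(1 2)| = 6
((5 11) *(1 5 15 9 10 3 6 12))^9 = (15)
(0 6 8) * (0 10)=(0 6 8 10)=[6, 1, 2, 3, 4, 5, 8, 7, 10, 9, 0]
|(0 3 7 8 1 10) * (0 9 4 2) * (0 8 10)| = 9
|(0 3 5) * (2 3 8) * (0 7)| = |(0 8 2 3 5 7)| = 6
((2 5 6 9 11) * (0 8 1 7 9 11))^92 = ((0 8 1 7 9)(2 5 6 11))^92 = (11)(0 1 9 8 7)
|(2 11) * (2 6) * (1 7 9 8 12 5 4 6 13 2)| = |(1 7 9 8 12 5 4 6)(2 11 13)| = 24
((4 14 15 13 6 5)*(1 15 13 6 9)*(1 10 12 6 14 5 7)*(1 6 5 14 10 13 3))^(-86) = ((1 15 10 12 5 4 14 3)(6 7)(9 13))^(-86) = (1 10 5 14)(3 15 12 4)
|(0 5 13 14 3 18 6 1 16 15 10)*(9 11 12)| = 33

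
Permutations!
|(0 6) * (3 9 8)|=6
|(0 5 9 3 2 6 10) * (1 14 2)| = 9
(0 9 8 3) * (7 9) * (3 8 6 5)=(0 7 9 6 5 3)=[7, 1, 2, 0, 4, 3, 5, 9, 8, 6]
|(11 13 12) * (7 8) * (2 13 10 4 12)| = |(2 13)(4 12 11 10)(7 8)| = 4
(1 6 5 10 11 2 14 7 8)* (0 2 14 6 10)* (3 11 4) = [2, 10, 6, 11, 3, 0, 5, 8, 1, 9, 4, 14, 12, 13, 7] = (0 2 6 5)(1 10 4 3 11 14 7 8)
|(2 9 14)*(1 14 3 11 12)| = 7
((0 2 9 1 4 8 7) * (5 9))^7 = ((0 2 5 9 1 4 8 7))^7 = (0 7 8 4 1 9 5 2)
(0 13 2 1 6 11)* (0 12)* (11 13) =[11, 6, 1, 3, 4, 5, 13, 7, 8, 9, 10, 12, 0, 2] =(0 11 12)(1 6 13 2)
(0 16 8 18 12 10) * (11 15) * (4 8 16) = (0 4 8 18 12 10)(11 15) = [4, 1, 2, 3, 8, 5, 6, 7, 18, 9, 0, 15, 10, 13, 14, 11, 16, 17, 12]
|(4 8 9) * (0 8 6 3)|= 6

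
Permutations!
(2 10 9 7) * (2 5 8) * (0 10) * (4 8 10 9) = (0 9 7 5 10 4 8 2) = [9, 1, 0, 3, 8, 10, 6, 5, 2, 7, 4]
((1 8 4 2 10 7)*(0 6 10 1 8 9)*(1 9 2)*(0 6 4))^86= (0 6 4 10 1 7 2 8 9)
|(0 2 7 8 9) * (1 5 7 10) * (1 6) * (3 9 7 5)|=|(0 2 10 6 1 3 9)(7 8)|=14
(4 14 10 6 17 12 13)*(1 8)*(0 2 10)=(0 2 10 6 17 12 13 4 14)(1 8)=[2, 8, 10, 3, 14, 5, 17, 7, 1, 9, 6, 11, 13, 4, 0, 15, 16, 12]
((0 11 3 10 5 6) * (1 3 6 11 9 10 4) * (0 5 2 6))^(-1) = (0 11 5 6 2 10 9)(1 4 3)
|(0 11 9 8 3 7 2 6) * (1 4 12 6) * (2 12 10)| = 8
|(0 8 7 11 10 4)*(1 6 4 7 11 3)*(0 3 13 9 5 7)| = 4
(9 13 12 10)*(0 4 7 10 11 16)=(0 4 7 10 9 13 12 11 16)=[4, 1, 2, 3, 7, 5, 6, 10, 8, 13, 9, 16, 11, 12, 14, 15, 0]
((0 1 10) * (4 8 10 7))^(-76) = ((0 1 7 4 8 10))^(-76) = (0 7 8)(1 4 10)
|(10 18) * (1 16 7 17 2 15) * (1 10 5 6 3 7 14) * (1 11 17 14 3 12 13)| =|(1 16 3 7 14 11 17 2 15 10 18 5 6 12 13)| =15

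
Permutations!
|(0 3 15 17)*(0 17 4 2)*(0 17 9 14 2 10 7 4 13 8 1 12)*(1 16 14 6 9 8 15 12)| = |(0 3 12)(2 17 8 16 14)(4 10 7)(6 9)(13 15)| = 30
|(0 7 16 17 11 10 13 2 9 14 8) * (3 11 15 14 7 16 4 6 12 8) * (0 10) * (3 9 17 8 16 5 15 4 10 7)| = 70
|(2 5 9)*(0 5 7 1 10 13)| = 8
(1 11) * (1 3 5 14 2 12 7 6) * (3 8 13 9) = (1 11 8 13 9 3 5 14 2 12 7 6) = [0, 11, 12, 5, 4, 14, 1, 6, 13, 3, 10, 8, 7, 9, 2]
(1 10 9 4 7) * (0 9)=(0 9 4 7 1 10)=[9, 10, 2, 3, 7, 5, 6, 1, 8, 4, 0]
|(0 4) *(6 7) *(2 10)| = |(0 4)(2 10)(6 7)| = 2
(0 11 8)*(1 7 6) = (0 11 8)(1 7 6) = [11, 7, 2, 3, 4, 5, 1, 6, 0, 9, 10, 8]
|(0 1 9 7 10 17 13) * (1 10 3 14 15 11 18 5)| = 36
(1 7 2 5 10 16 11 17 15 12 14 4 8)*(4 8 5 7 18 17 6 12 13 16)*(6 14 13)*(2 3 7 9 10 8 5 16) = (1 18 17 15 6 12 13 2 9 10 4 16 11 14 5 8)(3 7) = [0, 18, 9, 7, 16, 8, 12, 3, 1, 10, 4, 14, 13, 2, 5, 6, 11, 15, 17]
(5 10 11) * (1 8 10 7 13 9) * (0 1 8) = (0 1)(5 7 13 9 8 10 11) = [1, 0, 2, 3, 4, 7, 6, 13, 10, 8, 11, 5, 12, 9]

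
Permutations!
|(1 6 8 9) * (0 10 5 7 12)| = |(0 10 5 7 12)(1 6 8 9)| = 20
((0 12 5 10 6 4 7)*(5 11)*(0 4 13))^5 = (0 6 5 12 13 10 11)(4 7)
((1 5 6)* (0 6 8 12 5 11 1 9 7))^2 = ((0 6 9 7)(1 11)(5 8 12))^2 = (0 9)(5 12 8)(6 7)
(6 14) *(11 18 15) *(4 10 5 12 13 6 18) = (4 10 5 12 13 6 14 18 15 11) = [0, 1, 2, 3, 10, 12, 14, 7, 8, 9, 5, 4, 13, 6, 18, 11, 16, 17, 15]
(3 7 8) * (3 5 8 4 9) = (3 7 4 9)(5 8) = [0, 1, 2, 7, 9, 8, 6, 4, 5, 3]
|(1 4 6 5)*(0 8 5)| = |(0 8 5 1 4 6)| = 6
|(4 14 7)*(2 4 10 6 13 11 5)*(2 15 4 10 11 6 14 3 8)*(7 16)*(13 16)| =13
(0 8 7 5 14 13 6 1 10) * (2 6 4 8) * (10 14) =[2, 14, 6, 3, 8, 10, 1, 5, 7, 9, 0, 11, 12, 4, 13] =(0 2 6 1 14 13 4 8 7 5 10)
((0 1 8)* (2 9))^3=((0 1 8)(2 9))^3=(2 9)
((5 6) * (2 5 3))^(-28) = (6)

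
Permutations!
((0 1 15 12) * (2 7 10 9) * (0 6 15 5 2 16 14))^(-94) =(0 10 1 9 5 16 2 14 7)(6 12 15)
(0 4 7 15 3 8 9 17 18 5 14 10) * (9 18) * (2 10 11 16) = (0 4 7 15 3 8 18 5 14 11 16 2 10)(9 17) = [4, 1, 10, 8, 7, 14, 6, 15, 18, 17, 0, 16, 12, 13, 11, 3, 2, 9, 5]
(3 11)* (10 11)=(3 10 11)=[0, 1, 2, 10, 4, 5, 6, 7, 8, 9, 11, 3]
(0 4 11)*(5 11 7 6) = (0 4 7 6 5 11) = [4, 1, 2, 3, 7, 11, 5, 6, 8, 9, 10, 0]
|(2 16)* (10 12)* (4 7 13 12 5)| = |(2 16)(4 7 13 12 10 5)| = 6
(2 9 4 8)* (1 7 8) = (1 7 8 2 9 4) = [0, 7, 9, 3, 1, 5, 6, 8, 2, 4]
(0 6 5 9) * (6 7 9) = (0 7 9)(5 6) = [7, 1, 2, 3, 4, 6, 5, 9, 8, 0]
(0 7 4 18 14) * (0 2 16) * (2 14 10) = (0 7 4 18 10 2 16) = [7, 1, 16, 3, 18, 5, 6, 4, 8, 9, 2, 11, 12, 13, 14, 15, 0, 17, 10]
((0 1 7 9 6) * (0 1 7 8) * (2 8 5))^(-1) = ((0 7 9 6 1 5 2 8))^(-1) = (0 8 2 5 1 6 9 7)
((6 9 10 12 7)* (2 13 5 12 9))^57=((2 13 5 12 7 6)(9 10))^57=(2 12)(5 6)(7 13)(9 10)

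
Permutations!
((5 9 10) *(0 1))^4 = (5 9 10)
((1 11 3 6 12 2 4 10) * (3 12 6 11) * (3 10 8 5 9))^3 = (1 10)(2 5 11 4 9 12 8 3)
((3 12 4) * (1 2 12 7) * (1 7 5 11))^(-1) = ((1 2 12 4 3 5 11))^(-1) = (1 11 5 3 4 12 2)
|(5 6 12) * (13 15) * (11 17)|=6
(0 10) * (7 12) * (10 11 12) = (0 11 12 7 10) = [11, 1, 2, 3, 4, 5, 6, 10, 8, 9, 0, 12, 7]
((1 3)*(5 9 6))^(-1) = (1 3)(5 6 9) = ((1 3)(5 9 6))^(-1)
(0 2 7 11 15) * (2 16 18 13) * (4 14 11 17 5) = (0 16 18 13 2 7 17 5 4 14 11 15) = [16, 1, 7, 3, 14, 4, 6, 17, 8, 9, 10, 15, 12, 2, 11, 0, 18, 5, 13]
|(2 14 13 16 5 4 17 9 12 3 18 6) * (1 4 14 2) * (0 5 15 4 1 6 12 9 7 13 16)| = |(0 5 14 16 15 4 17 7 13)(3 18 12)| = 9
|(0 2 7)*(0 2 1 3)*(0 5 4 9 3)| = |(0 1)(2 7)(3 5 4 9)| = 4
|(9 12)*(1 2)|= |(1 2)(9 12)|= 2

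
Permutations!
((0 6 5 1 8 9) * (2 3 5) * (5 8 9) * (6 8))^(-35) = (9)(2 3 6)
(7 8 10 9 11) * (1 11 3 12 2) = (1 11 7 8 10 9 3 12 2) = [0, 11, 1, 12, 4, 5, 6, 8, 10, 3, 9, 7, 2]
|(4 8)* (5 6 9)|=6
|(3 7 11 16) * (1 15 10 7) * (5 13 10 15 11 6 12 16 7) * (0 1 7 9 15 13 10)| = 30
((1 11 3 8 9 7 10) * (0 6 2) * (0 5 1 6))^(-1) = ((1 11 3 8 9 7 10 6 2 5))^(-1) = (1 5 2 6 10 7 9 8 3 11)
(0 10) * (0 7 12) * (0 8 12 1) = (0 10 7 1)(8 12) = [10, 0, 2, 3, 4, 5, 6, 1, 12, 9, 7, 11, 8]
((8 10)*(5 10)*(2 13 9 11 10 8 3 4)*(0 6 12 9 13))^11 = ((13)(0 6 12 9 11 10 3 4 2)(5 8))^11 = (13)(0 12 11 3 2 6 9 10 4)(5 8)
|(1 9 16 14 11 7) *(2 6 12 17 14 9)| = |(1 2 6 12 17 14 11 7)(9 16)| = 8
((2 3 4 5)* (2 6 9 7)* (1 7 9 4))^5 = ((9)(1 7 2 3)(4 5 6))^5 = (9)(1 7 2 3)(4 6 5)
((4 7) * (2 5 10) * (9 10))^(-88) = (10)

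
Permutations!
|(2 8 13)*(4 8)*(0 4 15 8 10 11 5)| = 20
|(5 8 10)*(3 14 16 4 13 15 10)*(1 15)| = |(1 15 10 5 8 3 14 16 4 13)| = 10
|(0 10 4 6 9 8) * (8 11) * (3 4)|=|(0 10 3 4 6 9 11 8)|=8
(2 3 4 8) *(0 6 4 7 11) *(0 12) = [6, 1, 3, 7, 8, 5, 4, 11, 2, 9, 10, 12, 0] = (0 6 4 8 2 3 7 11 12)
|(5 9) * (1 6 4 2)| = 4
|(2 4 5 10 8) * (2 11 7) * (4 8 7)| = |(2 8 11 4 5 10 7)| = 7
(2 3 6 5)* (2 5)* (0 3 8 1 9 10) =(0 3 6 2 8 1 9 10) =[3, 9, 8, 6, 4, 5, 2, 7, 1, 10, 0]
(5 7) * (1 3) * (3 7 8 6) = [0, 7, 2, 1, 4, 8, 3, 5, 6] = (1 7 5 8 6 3)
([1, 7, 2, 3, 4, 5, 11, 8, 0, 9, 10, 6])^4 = [0, 1, 2, 3, 4, 5, 6, 7, 8, 9, 10, 11]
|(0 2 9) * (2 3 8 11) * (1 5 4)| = |(0 3 8 11 2 9)(1 5 4)| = 6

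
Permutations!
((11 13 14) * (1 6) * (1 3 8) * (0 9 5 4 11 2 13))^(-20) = ((0 9 5 4 11)(1 6 3 8)(2 13 14))^(-20) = (2 13 14)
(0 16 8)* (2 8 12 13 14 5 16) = (0 2 8)(5 16 12 13 14) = [2, 1, 8, 3, 4, 16, 6, 7, 0, 9, 10, 11, 13, 14, 5, 15, 12]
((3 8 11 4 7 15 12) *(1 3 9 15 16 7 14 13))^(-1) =(1 13 14 4 11 8 3)(7 16)(9 12 15)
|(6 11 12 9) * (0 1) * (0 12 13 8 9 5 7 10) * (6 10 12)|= |(0 1 6 11 13 8 9 10)(5 7 12)|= 24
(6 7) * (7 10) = (6 10 7) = [0, 1, 2, 3, 4, 5, 10, 6, 8, 9, 7]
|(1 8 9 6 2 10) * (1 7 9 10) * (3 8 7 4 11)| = 5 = |(1 7 9 6 2)(3 8 10 4 11)|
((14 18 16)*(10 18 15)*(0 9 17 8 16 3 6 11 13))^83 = ((0 9 17 8 16 14 15 10 18 3 6 11 13))^83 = (0 14 6 17 10 13 16 3 9 15 11 8 18)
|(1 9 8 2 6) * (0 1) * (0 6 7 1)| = 5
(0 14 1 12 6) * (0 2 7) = (0 14 1 12 6 2 7) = [14, 12, 7, 3, 4, 5, 2, 0, 8, 9, 10, 11, 6, 13, 1]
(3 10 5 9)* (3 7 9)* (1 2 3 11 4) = [0, 2, 3, 10, 1, 11, 6, 9, 8, 7, 5, 4] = (1 2 3 10 5 11 4)(7 9)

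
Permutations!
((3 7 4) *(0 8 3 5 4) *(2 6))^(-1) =((0 8 3 7)(2 6)(4 5))^(-1) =(0 7 3 8)(2 6)(4 5)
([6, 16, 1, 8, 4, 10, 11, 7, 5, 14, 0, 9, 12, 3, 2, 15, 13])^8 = (0 13 9 5 1 6 3 14 10 16 11 8 2)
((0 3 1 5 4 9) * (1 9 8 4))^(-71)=((0 3 9)(1 5)(4 8))^(-71)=(0 3 9)(1 5)(4 8)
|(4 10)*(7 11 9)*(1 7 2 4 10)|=6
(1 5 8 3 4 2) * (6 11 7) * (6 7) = (1 5 8 3 4 2)(6 11) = [0, 5, 1, 4, 2, 8, 11, 7, 3, 9, 10, 6]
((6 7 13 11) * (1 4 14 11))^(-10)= (1 6 4 7 14 13 11)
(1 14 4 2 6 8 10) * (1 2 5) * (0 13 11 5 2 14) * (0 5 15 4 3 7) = (0 13 11 15 4 2 6 8 10 14 3 7)(1 5) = [13, 5, 6, 7, 2, 1, 8, 0, 10, 9, 14, 15, 12, 11, 3, 4]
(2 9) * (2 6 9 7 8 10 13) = (2 7 8 10 13)(6 9) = [0, 1, 7, 3, 4, 5, 9, 8, 10, 6, 13, 11, 12, 2]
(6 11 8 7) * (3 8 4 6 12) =(3 8 7 12)(4 6 11) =[0, 1, 2, 8, 6, 5, 11, 12, 7, 9, 10, 4, 3]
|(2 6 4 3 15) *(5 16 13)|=15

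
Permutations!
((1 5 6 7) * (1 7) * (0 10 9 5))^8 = ((0 10 9 5 6 1))^8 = (0 9 6)(1 10 5)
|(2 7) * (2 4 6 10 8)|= 6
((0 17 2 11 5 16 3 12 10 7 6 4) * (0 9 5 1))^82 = ((0 17 2 11 1)(3 12 10 7 6 4 9 5 16))^82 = (0 2 1 17 11)(3 12 10 7 6 4 9 5 16)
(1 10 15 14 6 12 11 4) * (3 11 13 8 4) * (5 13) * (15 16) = [0, 10, 2, 11, 1, 13, 12, 7, 4, 9, 16, 3, 5, 8, 6, 14, 15] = (1 10 16 15 14 6 12 5 13 8 4)(3 11)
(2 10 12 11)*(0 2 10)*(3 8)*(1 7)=[2, 7, 0, 8, 4, 5, 6, 1, 3, 9, 12, 10, 11]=(0 2)(1 7)(3 8)(10 12 11)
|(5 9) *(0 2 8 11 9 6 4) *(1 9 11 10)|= 9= |(11)(0 2 8 10 1 9 5 6 4)|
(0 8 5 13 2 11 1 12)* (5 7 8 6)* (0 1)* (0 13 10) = (0 6 5 10)(1 12)(2 11 13)(7 8) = [6, 12, 11, 3, 4, 10, 5, 8, 7, 9, 0, 13, 1, 2]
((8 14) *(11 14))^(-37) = (8 14 11)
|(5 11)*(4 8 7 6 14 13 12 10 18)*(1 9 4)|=|(1 9 4 8 7 6 14 13 12 10 18)(5 11)|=22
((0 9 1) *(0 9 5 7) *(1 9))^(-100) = ((9)(0 5 7))^(-100) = (9)(0 7 5)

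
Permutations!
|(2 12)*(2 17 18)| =4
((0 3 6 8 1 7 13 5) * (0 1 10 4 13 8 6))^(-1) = ((0 3)(1 7 8 10 4 13 5))^(-1) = (0 3)(1 5 13 4 10 8 7)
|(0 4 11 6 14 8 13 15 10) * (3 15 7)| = |(0 4 11 6 14 8 13 7 3 15 10)| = 11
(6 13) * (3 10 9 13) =(3 10 9 13 6) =[0, 1, 2, 10, 4, 5, 3, 7, 8, 13, 9, 11, 12, 6]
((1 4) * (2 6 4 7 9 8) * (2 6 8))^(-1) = ((1 7 9 2 8 6 4))^(-1) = (1 4 6 8 2 9 7)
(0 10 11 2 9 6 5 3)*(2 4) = [10, 1, 9, 0, 2, 3, 5, 7, 8, 6, 11, 4] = (0 10 11 4 2 9 6 5 3)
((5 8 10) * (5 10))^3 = ((10)(5 8))^3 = (10)(5 8)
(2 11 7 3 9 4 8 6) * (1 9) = (1 9 4 8 6 2 11 7 3) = [0, 9, 11, 1, 8, 5, 2, 3, 6, 4, 10, 7]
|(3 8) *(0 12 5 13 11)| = 10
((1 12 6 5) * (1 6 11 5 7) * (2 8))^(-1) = ((1 12 11 5 6 7)(2 8))^(-1) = (1 7 6 5 11 12)(2 8)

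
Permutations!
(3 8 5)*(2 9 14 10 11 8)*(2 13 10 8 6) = (2 9 14 8 5 3 13 10 11 6) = [0, 1, 9, 13, 4, 3, 2, 7, 5, 14, 11, 6, 12, 10, 8]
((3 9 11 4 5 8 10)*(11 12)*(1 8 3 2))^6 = (12)(1 10)(2 8)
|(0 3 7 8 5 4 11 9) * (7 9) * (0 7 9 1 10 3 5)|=21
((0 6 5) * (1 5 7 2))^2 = (0 7 1)(2 5 6)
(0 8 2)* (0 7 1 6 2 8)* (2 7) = (8)(1 6 7) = [0, 6, 2, 3, 4, 5, 7, 1, 8]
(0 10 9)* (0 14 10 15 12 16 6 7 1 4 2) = (0 15 12 16 6 7 1 4 2)(9 14 10) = [15, 4, 0, 3, 2, 5, 7, 1, 8, 14, 9, 11, 16, 13, 10, 12, 6]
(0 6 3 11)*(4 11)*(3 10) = [6, 1, 2, 4, 11, 5, 10, 7, 8, 9, 3, 0] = (0 6 10 3 4 11)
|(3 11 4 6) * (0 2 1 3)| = 7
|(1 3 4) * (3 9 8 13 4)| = 5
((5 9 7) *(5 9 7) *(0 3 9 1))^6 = (9)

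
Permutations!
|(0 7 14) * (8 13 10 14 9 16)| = |(0 7 9 16 8 13 10 14)| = 8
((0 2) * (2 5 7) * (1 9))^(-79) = (0 5 7 2)(1 9)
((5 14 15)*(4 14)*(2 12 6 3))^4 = (15)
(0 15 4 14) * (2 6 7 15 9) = (0 9 2 6 7 15 4 14) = [9, 1, 6, 3, 14, 5, 7, 15, 8, 2, 10, 11, 12, 13, 0, 4]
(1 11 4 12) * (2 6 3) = [0, 11, 6, 2, 12, 5, 3, 7, 8, 9, 10, 4, 1] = (1 11 4 12)(2 6 3)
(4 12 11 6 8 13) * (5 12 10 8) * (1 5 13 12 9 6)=[0, 5, 2, 3, 10, 9, 13, 7, 12, 6, 8, 1, 11, 4]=(1 5 9 6 13 4 10 8 12 11)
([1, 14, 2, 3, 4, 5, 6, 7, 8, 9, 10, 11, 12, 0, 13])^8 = (14)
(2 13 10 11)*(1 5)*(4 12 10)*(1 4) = (1 5 4 12 10 11 2 13) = [0, 5, 13, 3, 12, 4, 6, 7, 8, 9, 11, 2, 10, 1]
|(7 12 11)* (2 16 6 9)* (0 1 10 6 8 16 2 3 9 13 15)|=6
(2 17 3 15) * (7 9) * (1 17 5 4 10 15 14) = [0, 17, 5, 14, 10, 4, 6, 9, 8, 7, 15, 11, 12, 13, 1, 2, 16, 3] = (1 17 3 14)(2 5 4 10 15)(7 9)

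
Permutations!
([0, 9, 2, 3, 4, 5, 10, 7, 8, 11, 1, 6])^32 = (1 11 10 9 6)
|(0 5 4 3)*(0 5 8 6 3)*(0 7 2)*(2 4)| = |(0 8 6 3 5 2)(4 7)| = 6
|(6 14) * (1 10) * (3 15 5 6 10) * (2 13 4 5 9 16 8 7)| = 14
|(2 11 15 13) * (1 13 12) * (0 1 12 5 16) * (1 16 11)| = 6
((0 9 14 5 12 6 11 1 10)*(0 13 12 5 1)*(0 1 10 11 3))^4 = (0 13)(3 10)(6 14)(9 12)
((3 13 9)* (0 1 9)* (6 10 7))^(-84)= ((0 1 9 3 13)(6 10 7))^(-84)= (0 1 9 3 13)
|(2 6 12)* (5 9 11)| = 3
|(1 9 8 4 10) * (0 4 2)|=|(0 4 10 1 9 8 2)|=7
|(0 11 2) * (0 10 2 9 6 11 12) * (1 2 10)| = 6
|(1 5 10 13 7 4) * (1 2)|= |(1 5 10 13 7 4 2)|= 7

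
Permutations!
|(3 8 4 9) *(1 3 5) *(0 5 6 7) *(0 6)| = |(0 5 1 3 8 4 9)(6 7)| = 14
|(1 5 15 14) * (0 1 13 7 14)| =12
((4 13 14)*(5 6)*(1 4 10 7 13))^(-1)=(1 4)(5 6)(7 10 14 13)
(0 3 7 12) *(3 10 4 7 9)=(0 10 4 7 12)(3 9)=[10, 1, 2, 9, 7, 5, 6, 12, 8, 3, 4, 11, 0]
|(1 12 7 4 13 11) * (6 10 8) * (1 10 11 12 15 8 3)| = 28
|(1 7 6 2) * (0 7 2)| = |(0 7 6)(1 2)| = 6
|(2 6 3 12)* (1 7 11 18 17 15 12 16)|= |(1 7 11 18 17 15 12 2 6 3 16)|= 11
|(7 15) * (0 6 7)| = 4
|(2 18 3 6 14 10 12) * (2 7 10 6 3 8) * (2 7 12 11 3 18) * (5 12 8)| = |(3 18 5 12 8 7 10 11)(6 14)| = 8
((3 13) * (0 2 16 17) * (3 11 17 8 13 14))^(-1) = (0 17 11 13 8 16 2)(3 14)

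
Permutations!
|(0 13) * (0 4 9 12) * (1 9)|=|(0 13 4 1 9 12)|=6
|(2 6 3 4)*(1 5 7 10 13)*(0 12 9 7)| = |(0 12 9 7 10 13 1 5)(2 6 3 4)| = 8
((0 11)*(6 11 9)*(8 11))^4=(0 11 8 6 9)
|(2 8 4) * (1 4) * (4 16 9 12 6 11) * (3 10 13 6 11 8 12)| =|(1 16 9 3 10 13 6 8)(2 12 11 4)| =8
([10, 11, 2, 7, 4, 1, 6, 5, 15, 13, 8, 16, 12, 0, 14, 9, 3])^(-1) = [13, 5, 2, 16, 4, 7, 6, 3, 10, 15, 0, 1, 12, 9, 14, 8, 11]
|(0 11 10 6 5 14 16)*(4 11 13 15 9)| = 11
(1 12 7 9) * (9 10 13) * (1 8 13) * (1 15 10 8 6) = (1 12 7 8 13 9 6)(10 15) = [0, 12, 2, 3, 4, 5, 1, 8, 13, 6, 15, 11, 7, 9, 14, 10]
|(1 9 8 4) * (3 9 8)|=6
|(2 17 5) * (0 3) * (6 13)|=6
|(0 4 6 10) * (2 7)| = |(0 4 6 10)(2 7)| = 4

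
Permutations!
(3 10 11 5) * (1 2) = [0, 2, 1, 10, 4, 3, 6, 7, 8, 9, 11, 5] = (1 2)(3 10 11 5)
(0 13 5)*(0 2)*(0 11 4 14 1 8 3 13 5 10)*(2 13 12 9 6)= (0 5 13 10)(1 8 3 12 9 6 2 11 4 14)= [5, 8, 11, 12, 14, 13, 2, 7, 3, 6, 0, 4, 9, 10, 1]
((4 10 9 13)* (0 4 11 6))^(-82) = ((0 4 10 9 13 11 6))^(-82) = (0 10 13 6 4 9 11)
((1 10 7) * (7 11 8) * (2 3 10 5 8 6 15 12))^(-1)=(1 7 8 5)(2 12 15 6 11 10 3)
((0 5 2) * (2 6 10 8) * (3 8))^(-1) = (0 2 8 3 10 6 5)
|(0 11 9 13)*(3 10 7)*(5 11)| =15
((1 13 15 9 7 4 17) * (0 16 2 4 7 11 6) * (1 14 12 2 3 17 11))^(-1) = ((0 16 3 17 14 12 2 4 11 6)(1 13 15 9))^(-1) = (0 6 11 4 2 12 14 17 3 16)(1 9 15 13)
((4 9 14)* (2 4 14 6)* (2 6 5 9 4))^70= (14)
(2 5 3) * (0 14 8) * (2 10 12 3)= (0 14 8)(2 5)(3 10 12)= [14, 1, 5, 10, 4, 2, 6, 7, 0, 9, 12, 11, 3, 13, 8]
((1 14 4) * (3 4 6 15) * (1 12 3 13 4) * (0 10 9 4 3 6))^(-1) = (0 14 1 3 13 15 6 12 4 9 10)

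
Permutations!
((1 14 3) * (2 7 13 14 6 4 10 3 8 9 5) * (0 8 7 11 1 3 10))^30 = (14)(0 5 1)(2 6 8)(4 9 11)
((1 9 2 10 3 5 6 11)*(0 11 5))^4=(0 2 11 10 1 3 9)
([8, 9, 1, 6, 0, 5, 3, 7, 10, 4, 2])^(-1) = [4, 2, 10, 6, 9, 5, 3, 7, 0, 1, 8]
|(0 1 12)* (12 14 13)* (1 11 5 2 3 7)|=10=|(0 11 5 2 3 7 1 14 13 12)|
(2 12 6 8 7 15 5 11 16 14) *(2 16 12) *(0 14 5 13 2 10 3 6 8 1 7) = [14, 7, 10, 6, 4, 11, 1, 15, 0, 9, 3, 12, 8, 2, 16, 13, 5] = (0 14 16 5 11 12 8)(1 7 15 13 2 10 3 6)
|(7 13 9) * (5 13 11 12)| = 6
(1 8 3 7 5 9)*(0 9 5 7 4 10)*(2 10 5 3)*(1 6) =(0 9 6 1 8 2 10)(3 4 5) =[9, 8, 10, 4, 5, 3, 1, 7, 2, 6, 0]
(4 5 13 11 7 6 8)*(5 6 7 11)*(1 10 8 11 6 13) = [0, 10, 2, 3, 13, 1, 11, 7, 4, 9, 8, 6, 12, 5] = (1 10 8 4 13 5)(6 11)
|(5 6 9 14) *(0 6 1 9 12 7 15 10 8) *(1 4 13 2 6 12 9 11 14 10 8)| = |(0 12 7 15 8)(1 11 14 5 4 13 2 6 9 10)| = 10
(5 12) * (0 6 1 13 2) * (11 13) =(0 6 1 11 13 2)(5 12) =[6, 11, 0, 3, 4, 12, 1, 7, 8, 9, 10, 13, 5, 2]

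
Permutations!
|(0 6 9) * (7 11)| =|(0 6 9)(7 11)| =6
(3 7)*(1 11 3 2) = (1 11 3 7 2) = [0, 11, 1, 7, 4, 5, 6, 2, 8, 9, 10, 3]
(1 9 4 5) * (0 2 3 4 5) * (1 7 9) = (0 2 3 4)(5 7 9) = [2, 1, 3, 4, 0, 7, 6, 9, 8, 5]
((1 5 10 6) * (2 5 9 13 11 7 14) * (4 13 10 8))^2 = ((1 9 10 6)(2 5 8 4 13 11 7 14))^2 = (1 10)(2 8 13 7)(4 11 14 5)(6 9)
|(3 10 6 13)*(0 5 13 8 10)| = 12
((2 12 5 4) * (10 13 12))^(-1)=((2 10 13 12 5 4))^(-1)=(2 4 5 12 13 10)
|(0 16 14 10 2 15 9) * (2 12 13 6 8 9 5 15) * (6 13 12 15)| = 9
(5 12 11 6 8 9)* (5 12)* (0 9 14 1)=(0 9 12 11 6 8 14 1)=[9, 0, 2, 3, 4, 5, 8, 7, 14, 12, 10, 6, 11, 13, 1]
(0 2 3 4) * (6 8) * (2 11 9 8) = (0 11 9 8 6 2 3 4) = [11, 1, 3, 4, 0, 5, 2, 7, 6, 8, 10, 9]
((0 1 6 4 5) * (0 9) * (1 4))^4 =((0 4 5 9)(1 6))^4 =(9)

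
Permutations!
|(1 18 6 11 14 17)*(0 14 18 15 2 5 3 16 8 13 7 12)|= |(0 14 17 1 15 2 5 3 16 8 13 7 12)(6 11 18)|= 39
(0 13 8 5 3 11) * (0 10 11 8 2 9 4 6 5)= (0 13 2 9 4 6 5 3 8)(10 11)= [13, 1, 9, 8, 6, 3, 5, 7, 0, 4, 11, 10, 12, 2]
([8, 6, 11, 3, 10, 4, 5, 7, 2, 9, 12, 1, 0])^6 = (0 5 2 10 1)(4 11 12 6 8)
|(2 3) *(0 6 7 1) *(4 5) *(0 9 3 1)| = |(0 6 7)(1 9 3 2)(4 5)| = 12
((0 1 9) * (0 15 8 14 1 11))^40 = ((0 11)(1 9 15 8 14))^40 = (15)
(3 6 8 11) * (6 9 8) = [0, 1, 2, 9, 4, 5, 6, 7, 11, 8, 10, 3] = (3 9 8 11)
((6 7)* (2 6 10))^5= (2 6 7 10)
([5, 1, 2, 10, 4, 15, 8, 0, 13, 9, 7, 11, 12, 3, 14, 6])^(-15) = [6, 1, 2, 0, 4, 8, 3, 15, 10, 9, 5, 11, 12, 7, 14, 13]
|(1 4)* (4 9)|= 3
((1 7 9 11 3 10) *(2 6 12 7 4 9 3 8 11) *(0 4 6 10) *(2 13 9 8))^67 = ((0 4 8 11 2 10 1 6 12 7 3)(9 13))^67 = (0 4 8 11 2 10 1 6 12 7 3)(9 13)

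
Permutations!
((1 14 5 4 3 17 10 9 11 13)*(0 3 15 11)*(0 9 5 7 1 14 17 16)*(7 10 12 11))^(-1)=(0 16 3)(1 7 15 4 5 10 14 13 11 12 17)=((0 3 16)(1 17 12 11 13 14 10 5 4 15 7))^(-1)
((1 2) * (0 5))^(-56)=((0 5)(1 2))^(-56)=(5)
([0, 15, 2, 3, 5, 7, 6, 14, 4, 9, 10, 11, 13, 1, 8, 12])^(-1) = (1 13 12 15)(4 8 14 7 5)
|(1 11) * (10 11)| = 3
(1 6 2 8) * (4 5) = [0, 6, 8, 3, 5, 4, 2, 7, 1] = (1 6 2 8)(4 5)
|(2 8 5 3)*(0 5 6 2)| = 3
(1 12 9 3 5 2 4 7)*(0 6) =(0 6)(1 12 9 3 5 2 4 7) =[6, 12, 4, 5, 7, 2, 0, 1, 8, 3, 10, 11, 9]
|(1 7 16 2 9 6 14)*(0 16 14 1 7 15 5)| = 8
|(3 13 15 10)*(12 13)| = |(3 12 13 15 10)| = 5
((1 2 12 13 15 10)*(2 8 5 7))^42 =(1 13 7)(2 8 15)(5 10 12)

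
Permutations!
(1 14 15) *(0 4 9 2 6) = (0 4 9 2 6)(1 14 15) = [4, 14, 6, 3, 9, 5, 0, 7, 8, 2, 10, 11, 12, 13, 15, 1]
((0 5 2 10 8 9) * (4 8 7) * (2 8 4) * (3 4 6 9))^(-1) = ((0 5 8 3 4 6 9)(2 10 7))^(-1) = (0 9 6 4 3 8 5)(2 7 10)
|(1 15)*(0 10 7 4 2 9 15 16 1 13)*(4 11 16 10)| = |(0 4 2 9 15 13)(1 10 7 11 16)| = 30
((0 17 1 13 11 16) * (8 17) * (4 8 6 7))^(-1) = ((0 6 7 4 8 17 1 13 11 16))^(-1) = (0 16 11 13 1 17 8 4 7 6)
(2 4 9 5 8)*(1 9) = [0, 9, 4, 3, 1, 8, 6, 7, 2, 5] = (1 9 5 8 2 4)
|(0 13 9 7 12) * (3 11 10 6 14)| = 5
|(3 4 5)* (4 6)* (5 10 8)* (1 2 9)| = 6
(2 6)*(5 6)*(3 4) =(2 5 6)(3 4) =[0, 1, 5, 4, 3, 6, 2]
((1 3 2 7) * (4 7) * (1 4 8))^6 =((1 3 2 8)(4 7))^6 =(1 2)(3 8)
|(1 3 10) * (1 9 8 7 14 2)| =|(1 3 10 9 8 7 14 2)| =8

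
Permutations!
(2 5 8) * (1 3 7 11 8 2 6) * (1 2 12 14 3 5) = [0, 5, 1, 7, 4, 12, 2, 11, 6, 9, 10, 8, 14, 13, 3] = (1 5 12 14 3 7 11 8 6 2)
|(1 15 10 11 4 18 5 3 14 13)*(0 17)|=|(0 17)(1 15 10 11 4 18 5 3 14 13)|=10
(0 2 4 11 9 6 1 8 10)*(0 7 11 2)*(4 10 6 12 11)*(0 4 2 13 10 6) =(0 4 13 10 7 2 6 1 8)(9 12 11) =[4, 8, 6, 3, 13, 5, 1, 2, 0, 12, 7, 9, 11, 10]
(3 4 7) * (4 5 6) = [0, 1, 2, 5, 7, 6, 4, 3] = (3 5 6 4 7)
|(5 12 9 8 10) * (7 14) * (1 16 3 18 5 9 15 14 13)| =30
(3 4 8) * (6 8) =(3 4 6 8) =[0, 1, 2, 4, 6, 5, 8, 7, 3]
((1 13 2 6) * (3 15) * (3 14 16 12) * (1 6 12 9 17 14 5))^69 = (1 5 15 3 12 2 13)(9 17 14 16) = ((1 13 2 12 3 15 5)(9 17 14 16))^69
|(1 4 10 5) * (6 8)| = |(1 4 10 5)(6 8)| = 4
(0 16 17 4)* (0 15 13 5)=(0 16 17 4 15 13 5)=[16, 1, 2, 3, 15, 0, 6, 7, 8, 9, 10, 11, 12, 5, 14, 13, 17, 4]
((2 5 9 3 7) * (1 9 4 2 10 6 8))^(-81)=((1 9 3 7 10 6 8)(2 5 4))^(-81)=(1 7 8 3 6 9 10)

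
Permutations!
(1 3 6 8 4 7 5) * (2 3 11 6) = (1 11 6 8 4 7 5)(2 3) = [0, 11, 3, 2, 7, 1, 8, 5, 4, 9, 10, 6]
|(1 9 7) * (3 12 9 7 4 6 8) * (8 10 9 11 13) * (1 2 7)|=|(2 7)(3 12 11 13 8)(4 6 10 9)|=20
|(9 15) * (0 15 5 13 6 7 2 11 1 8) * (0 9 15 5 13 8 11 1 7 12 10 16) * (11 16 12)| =22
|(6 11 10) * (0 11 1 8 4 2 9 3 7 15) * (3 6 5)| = |(0 11 10 5 3 7 15)(1 8 4 2 9 6)| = 42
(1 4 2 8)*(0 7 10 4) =(0 7 10 4 2 8 1) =[7, 0, 8, 3, 2, 5, 6, 10, 1, 9, 4]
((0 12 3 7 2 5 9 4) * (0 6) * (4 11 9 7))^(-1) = ((0 12 3 4 6)(2 5 7)(9 11))^(-1) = (0 6 4 3 12)(2 7 5)(9 11)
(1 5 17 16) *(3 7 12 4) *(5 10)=[0, 10, 2, 7, 3, 17, 6, 12, 8, 9, 5, 11, 4, 13, 14, 15, 1, 16]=(1 10 5 17 16)(3 7 12 4)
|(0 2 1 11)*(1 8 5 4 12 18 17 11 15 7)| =|(0 2 8 5 4 12 18 17 11)(1 15 7)| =9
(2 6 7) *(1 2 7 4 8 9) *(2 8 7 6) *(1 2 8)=(2 8 9)(4 7 6)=[0, 1, 8, 3, 7, 5, 4, 6, 9, 2]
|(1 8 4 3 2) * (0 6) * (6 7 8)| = |(0 7 8 4 3 2 1 6)| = 8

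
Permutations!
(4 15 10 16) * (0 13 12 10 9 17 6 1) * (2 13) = [2, 0, 13, 3, 15, 5, 1, 7, 8, 17, 16, 11, 10, 12, 14, 9, 4, 6] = (0 2 13 12 10 16 4 15 9 17 6 1)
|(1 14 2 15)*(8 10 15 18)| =7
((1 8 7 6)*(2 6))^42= (1 7 6 8 2)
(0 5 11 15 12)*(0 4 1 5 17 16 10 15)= (0 17 16 10 15 12 4 1 5 11)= [17, 5, 2, 3, 1, 11, 6, 7, 8, 9, 15, 0, 4, 13, 14, 12, 10, 16]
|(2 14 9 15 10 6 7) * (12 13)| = |(2 14 9 15 10 6 7)(12 13)| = 14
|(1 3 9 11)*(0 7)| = 4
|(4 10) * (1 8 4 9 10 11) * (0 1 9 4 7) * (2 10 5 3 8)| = 11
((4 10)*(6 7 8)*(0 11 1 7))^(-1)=((0 11 1 7 8 6)(4 10))^(-1)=(0 6 8 7 1 11)(4 10)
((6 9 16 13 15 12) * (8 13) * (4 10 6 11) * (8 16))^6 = ((16)(4 10 6 9 8 13 15 12 11))^6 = (16)(4 15 9)(6 11 13)(8 10 12)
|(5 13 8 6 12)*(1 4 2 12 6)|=|(1 4 2 12 5 13 8)|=7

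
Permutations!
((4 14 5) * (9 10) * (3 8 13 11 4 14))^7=(3 13 4 8 11)(5 14)(9 10)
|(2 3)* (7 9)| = 2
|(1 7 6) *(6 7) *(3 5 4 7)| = 4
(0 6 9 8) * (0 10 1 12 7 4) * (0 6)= [0, 12, 2, 3, 6, 5, 9, 4, 10, 8, 1, 11, 7]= (1 12 7 4 6 9 8 10)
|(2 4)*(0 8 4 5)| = |(0 8 4 2 5)| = 5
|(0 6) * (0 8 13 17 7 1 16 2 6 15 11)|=24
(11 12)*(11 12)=(12)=[0, 1, 2, 3, 4, 5, 6, 7, 8, 9, 10, 11, 12]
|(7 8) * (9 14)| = |(7 8)(9 14)| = 2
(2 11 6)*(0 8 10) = (0 8 10)(2 11 6) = [8, 1, 11, 3, 4, 5, 2, 7, 10, 9, 0, 6]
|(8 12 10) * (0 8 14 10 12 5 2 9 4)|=6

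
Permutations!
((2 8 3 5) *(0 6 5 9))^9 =(0 5 8 9 6 2 3)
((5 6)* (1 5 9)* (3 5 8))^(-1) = (1 9 6 5 3 8)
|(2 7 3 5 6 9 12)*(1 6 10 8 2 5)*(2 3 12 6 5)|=30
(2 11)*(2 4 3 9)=(2 11 4 3 9)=[0, 1, 11, 9, 3, 5, 6, 7, 8, 2, 10, 4]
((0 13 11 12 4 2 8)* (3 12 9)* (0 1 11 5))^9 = ((0 13 5)(1 11 9 3 12 4 2 8))^9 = (13)(1 11 9 3 12 4 2 8)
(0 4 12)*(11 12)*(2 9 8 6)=[4, 1, 9, 3, 11, 5, 2, 7, 6, 8, 10, 12, 0]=(0 4 11 12)(2 9 8 6)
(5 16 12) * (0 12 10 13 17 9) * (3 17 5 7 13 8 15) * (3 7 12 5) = (0 5 16 10 8 15 7 13 3 17 9) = [5, 1, 2, 17, 4, 16, 6, 13, 15, 0, 8, 11, 12, 3, 14, 7, 10, 9]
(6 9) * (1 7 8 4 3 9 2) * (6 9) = (9)(1 7 8 4 3 6 2) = [0, 7, 1, 6, 3, 5, 2, 8, 4, 9]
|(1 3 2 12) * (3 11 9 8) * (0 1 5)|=|(0 1 11 9 8 3 2 12 5)|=9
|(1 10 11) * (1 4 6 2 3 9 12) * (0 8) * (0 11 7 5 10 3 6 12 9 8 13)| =|(0 13)(1 3 8 11 4 12)(2 6)(5 10 7)| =6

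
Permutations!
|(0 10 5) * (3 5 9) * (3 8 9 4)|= |(0 10 4 3 5)(8 9)|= 10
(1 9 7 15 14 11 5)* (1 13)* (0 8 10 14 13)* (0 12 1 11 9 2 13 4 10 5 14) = (0 8 5 12 1 2 13 11 14 9 7 15 4 10) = [8, 2, 13, 3, 10, 12, 6, 15, 5, 7, 0, 14, 1, 11, 9, 4]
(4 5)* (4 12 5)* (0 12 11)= [12, 1, 2, 3, 4, 11, 6, 7, 8, 9, 10, 0, 5]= (0 12 5 11)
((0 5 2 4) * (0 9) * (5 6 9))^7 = (0 6 9)(2 4 5)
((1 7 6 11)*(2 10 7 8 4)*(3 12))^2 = ((1 8 4 2 10 7 6 11)(3 12))^2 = (12)(1 4 10 6)(2 7 11 8)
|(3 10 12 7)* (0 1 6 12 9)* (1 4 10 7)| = |(0 4 10 9)(1 6 12)(3 7)| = 12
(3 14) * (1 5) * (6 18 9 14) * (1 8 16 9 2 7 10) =[0, 5, 7, 6, 4, 8, 18, 10, 16, 14, 1, 11, 12, 13, 3, 15, 9, 17, 2] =(1 5 8 16 9 14 3 6 18 2 7 10)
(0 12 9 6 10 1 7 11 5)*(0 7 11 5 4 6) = (0 12 9)(1 11 4 6 10)(5 7) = [12, 11, 2, 3, 6, 7, 10, 5, 8, 0, 1, 4, 9]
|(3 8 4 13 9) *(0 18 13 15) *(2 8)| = 9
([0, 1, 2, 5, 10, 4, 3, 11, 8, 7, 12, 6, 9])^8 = [0, 1, 2, 6, 5, 3, 11, 9, 8, 12, 4, 7, 10]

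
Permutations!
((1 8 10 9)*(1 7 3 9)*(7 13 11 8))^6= ((1 7 3 9 13 11 8 10))^6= (1 8 13 3)(7 10 11 9)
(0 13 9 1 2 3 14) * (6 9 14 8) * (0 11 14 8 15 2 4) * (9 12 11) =(0 13 8 6 12 11 14 9 1 4)(2 3 15) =[13, 4, 3, 15, 0, 5, 12, 7, 6, 1, 10, 14, 11, 8, 9, 2]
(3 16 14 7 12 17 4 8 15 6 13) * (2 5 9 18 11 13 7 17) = (2 5 9 18 11 13 3 16 14 17 4 8 15 6 7 12) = [0, 1, 5, 16, 8, 9, 7, 12, 15, 18, 10, 13, 2, 3, 17, 6, 14, 4, 11]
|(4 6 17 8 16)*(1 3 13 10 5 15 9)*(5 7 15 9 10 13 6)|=|(1 3 6 17 8 16 4 5 9)(7 15 10)|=9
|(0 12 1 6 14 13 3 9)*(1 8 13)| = 6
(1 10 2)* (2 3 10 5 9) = [0, 5, 1, 10, 4, 9, 6, 7, 8, 2, 3] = (1 5 9 2)(3 10)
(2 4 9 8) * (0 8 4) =(0 8 2)(4 9) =[8, 1, 0, 3, 9, 5, 6, 7, 2, 4]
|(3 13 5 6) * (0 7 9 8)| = 4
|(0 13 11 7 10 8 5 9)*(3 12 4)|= 24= |(0 13 11 7 10 8 5 9)(3 12 4)|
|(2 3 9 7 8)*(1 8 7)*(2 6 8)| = 4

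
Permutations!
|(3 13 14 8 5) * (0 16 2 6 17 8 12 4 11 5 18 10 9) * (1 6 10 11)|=|(0 16 2 10 9)(1 6 17 8 18 11 5 3 13 14 12 4)|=60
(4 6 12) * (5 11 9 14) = [0, 1, 2, 3, 6, 11, 12, 7, 8, 14, 10, 9, 4, 13, 5] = (4 6 12)(5 11 9 14)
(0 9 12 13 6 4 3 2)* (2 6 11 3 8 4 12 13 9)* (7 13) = (0 2)(3 6 12 9 7 13 11)(4 8) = [2, 1, 0, 6, 8, 5, 12, 13, 4, 7, 10, 3, 9, 11]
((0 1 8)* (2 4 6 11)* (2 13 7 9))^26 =(0 8 1)(2 7 11 4 9 13 6)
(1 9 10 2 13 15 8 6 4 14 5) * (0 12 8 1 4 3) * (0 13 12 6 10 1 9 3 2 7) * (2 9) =(0 6 9 1 3 13 15 2 12 8 10 7)(4 14 5) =[6, 3, 12, 13, 14, 4, 9, 0, 10, 1, 7, 11, 8, 15, 5, 2]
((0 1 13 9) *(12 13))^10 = (13)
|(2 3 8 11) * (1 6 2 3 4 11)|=7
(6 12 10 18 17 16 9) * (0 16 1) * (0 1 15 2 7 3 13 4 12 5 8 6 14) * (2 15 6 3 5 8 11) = [16, 1, 7, 13, 12, 11, 8, 5, 3, 14, 18, 2, 10, 4, 0, 15, 9, 6, 17] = (0 16 9 14)(2 7 5 11)(3 13 4 12 10 18 17 6 8)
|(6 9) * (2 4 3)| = 6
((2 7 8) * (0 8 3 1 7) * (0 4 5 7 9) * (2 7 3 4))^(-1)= (0 9 1 3 5 4 7 8)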